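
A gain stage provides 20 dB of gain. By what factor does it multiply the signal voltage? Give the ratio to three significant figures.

10.0

Voltage ratio = 10^(dB/20).
10^(20/20) = 10^(1.000) = 10.0.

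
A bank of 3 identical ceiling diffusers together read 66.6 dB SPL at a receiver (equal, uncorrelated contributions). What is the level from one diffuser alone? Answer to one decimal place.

61.8 dB SPL

3 equal incoherent sources add 10·log₁₀(3) = 4.77 dB over one source.
L_one = 66.6 − 4.77 = 61.8 dB SPL.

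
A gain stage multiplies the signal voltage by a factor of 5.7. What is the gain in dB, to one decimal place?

Voltage ratio → dB uses the 20·log₁₀ form:
20·log₁₀(5.7) = 15.1 dB.

15.1 dB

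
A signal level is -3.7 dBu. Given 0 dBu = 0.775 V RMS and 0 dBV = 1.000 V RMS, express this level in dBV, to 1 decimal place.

-5.9 dBV

The offset between the scales is 20·log₁₀(0.775/1.000) = −2.214 dB.
So dBV = -3.7 − 2.214 = -5.9 dBV.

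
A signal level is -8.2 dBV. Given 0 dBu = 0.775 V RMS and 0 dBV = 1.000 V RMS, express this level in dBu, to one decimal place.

The offset between the scales is 20·log₁₀(0.775/1.000) = −2.214 dB.
So dBu = -8.2 + 2.214 = -6.0 dBu.

-6.0 dBu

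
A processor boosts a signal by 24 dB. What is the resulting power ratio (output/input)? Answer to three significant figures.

Power ratio = 10^(dB/10).
10^(24/10) = 10^(2.400) = 251.

251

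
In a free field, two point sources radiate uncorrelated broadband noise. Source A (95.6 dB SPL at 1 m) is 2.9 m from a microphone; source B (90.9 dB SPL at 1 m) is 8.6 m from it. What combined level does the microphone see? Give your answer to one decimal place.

86.5 dB SPL

At the listener: L_A = 95.6 − 20·log₁₀(2.9) = 86.35 dB; L_B = 90.9 − 20·log₁₀(8.6) = 72.21 dB.
Combined: 10·log₁₀(10^(86.35/10)+10^(72.21/10)) = 86.5 dB SPL.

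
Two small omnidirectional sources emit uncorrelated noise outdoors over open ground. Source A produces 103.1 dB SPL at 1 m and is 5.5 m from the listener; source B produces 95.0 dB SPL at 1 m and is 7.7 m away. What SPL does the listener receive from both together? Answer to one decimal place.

88.6 dB SPL

At the listener: L_A = 103.1 − 20·log₁₀(5.5) = 88.29 dB; L_B = 95.0 − 20·log₁₀(7.7) = 77.27 dB.
Combined: 10·log₁₀(10^(88.29/10)+10^(77.27/10)) = 88.6 dB SPL.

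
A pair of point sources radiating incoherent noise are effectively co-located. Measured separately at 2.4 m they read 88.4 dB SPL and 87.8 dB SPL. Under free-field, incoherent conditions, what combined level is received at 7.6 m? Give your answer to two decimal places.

Combined at 2.4 m: 10·log₁₀(10^(88.4/10)+10^(87.8/10)) = 91.121 dB SPL.
Then apply −20·log₁₀(7.6/2.4) = -10.012 dB → 81.11 dB SPL.

81.11 dB SPL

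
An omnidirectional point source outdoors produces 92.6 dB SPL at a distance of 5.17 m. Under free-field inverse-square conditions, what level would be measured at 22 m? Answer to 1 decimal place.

80.0 dB SPL

For a point source in a free field, ΔL = −20·log₁₀(d₂/d₁).
ΔL = −20·log₁₀(22/5.17) = -12.58 dB, so L₂ = 92.6 + (-12.58) = 80.0 dB SPL.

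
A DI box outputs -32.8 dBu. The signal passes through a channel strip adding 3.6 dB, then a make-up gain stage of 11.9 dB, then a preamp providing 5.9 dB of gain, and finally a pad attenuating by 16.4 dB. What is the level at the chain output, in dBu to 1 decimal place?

-27.8 dBu

In dB, series stages simply add:
-32.8 + 3.6 + 11.9 + 5.9 − 16.4 = -27.8 dBu.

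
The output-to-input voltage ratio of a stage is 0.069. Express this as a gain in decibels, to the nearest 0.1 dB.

-23.2 dB

Voltage ratio → dB uses the 20·log₁₀ form:
20·log₁₀(0.069) = -23.2 dB.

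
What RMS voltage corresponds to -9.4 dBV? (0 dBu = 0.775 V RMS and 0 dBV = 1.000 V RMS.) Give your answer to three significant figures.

0.339 V

V = 1.000 V × 10^(-9.4/20).
= 1.000 × 0.3388 = 0.339 V.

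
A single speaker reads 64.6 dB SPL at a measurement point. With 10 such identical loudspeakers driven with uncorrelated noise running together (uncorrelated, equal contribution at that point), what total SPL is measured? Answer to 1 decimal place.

10 equal incoherent sources raise the level by 10·log₁₀(10) = 10.00 dB.
L_total = 64.6 + 10.00 = 74.6 dB SPL.

74.6 dB SPL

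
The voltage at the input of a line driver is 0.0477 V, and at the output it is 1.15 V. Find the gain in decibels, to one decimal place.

Voltage is an amplitude quantity, so gain = 20·log₁₀(V_out/V_in).
20·log₁₀(1.15/0.0477) = 20·log₁₀(24.11) = 27.6 dB.

27.6 dB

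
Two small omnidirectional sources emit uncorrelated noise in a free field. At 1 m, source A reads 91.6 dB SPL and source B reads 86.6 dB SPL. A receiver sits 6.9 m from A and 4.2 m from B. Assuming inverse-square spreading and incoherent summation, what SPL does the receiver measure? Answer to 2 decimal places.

At the listener: L_A = 91.6 − 20·log₁₀(6.9) = 74.823 dB; L_B = 86.6 − 20·log₁₀(4.2) = 74.135 dB.
Combined: 10·log₁₀(10^(74.823/10)+10^(74.135/10)) = 77.50 dB SPL.

77.50 dB SPL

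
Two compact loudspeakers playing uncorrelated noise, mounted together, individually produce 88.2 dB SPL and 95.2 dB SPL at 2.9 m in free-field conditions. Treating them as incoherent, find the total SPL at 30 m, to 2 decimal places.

Combined at 2.9 m: 10·log₁₀(10^(88.2/10)+10^(95.2/10)) = 95.990 dB SPL.
Then apply −20·log₁₀(30/2.9) = -20.294 dB → 75.70 dB SPL.

75.70 dB SPL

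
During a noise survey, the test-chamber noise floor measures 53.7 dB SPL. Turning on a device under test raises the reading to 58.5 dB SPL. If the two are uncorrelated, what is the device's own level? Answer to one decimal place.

Remove the background by subtracting linear intensities:
L_src = 10·log₁₀(10^(58.5/10) − 10^(53.7/10)) = 10·log₁₀(473500) = 56.8 dB SPL.

56.8 dB SPL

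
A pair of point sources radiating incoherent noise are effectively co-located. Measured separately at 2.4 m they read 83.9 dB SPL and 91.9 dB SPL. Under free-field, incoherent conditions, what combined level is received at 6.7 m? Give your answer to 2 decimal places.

Combined at 2.4 m: 10·log₁₀(10^(83.9/10)+10^(91.9/10)) = 92.539 dB SPL.
Then apply −20·log₁₀(6.7/2.4) = -8.917 dB → 83.62 dB SPL.

83.62 dB SPL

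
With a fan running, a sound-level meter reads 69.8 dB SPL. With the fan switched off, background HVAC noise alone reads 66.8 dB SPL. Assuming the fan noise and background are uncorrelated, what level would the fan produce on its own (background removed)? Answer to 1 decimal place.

66.8 dB SPL

Subtract intensities: L_src = 10·log₁₀(10^(L_total/10) − 10^(L_bg/10)).
L_src = 10·log₁₀(10^(69.8/10) − 10^(66.8/10)) = 10·log₁₀(4764000) = 66.8 dB SPL.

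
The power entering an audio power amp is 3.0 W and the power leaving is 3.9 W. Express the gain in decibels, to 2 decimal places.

1.14 dB

Power is a power quantity, so gain = 10·log₁₀(P_out/P_in).
10·log₁₀(3.9/3.0) = 10·log₁₀(1.300) = 1.14 dB.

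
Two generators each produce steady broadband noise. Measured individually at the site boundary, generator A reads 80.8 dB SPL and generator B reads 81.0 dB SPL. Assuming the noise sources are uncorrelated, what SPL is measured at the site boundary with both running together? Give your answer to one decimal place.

83.9 dB SPL

Incoherent sources sum as intensities:
L_total = 10·log₁₀(10^(80.8/10) + 10^(81.0/10)) = 10·log₁₀(246100000) = 83.9 dB SPL.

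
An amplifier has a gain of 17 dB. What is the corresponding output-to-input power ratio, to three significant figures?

50.1

Power ratio = 10^(dB/10).
10^(17/10) = 10^(1.700) = 50.1.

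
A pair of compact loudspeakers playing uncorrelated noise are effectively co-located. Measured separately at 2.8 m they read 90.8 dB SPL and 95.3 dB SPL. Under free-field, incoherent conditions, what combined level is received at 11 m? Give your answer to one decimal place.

84.7 dB SPL

Combined at 2.8 m: 10·log₁₀(10^(90.8/10)+10^(95.3/10)) = 96.62 dB SPL.
Then apply −20·log₁₀(11/2.8) = -11.88 dB → 84.7 dB SPL.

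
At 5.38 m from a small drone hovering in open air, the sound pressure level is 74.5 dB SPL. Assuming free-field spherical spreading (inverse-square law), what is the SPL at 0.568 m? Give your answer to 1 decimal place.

94.0 dB SPL

Inverse-square spreading gives ΔL = −20·log₁₀(d₂/d₁).
ΔL = −20·log₁₀(0.568/5.38) = 19.53 dB, so L₂ = 74.5 + (19.53) = 94.0 dB SPL.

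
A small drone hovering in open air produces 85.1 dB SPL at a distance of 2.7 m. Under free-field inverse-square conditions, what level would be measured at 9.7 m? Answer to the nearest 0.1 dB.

Free-field point source: level drops by 20·log₁₀ of the distance ratio.
ΔL = −20·log₁₀(9.7/2.7) = -11.11 dB, so L₂ = 85.1 + (-11.11) = 74.0 dB SPL.

74.0 dB SPL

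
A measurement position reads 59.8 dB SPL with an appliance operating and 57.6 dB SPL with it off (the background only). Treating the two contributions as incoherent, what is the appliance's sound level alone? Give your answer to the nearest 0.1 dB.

55.8 dB SPL

Remove the background by subtracting linear intensities:
L_src = 10·log₁₀(10^(59.8/10) − 10^(57.6/10)) = 10·log₁₀(379600) = 55.8 dB SPL.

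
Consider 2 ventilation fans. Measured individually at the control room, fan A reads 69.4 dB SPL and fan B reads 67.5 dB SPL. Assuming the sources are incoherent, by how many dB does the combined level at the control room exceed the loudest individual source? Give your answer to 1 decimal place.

Add the sources as powers (linear), then convert back to dB:
L_total = 10·log₁₀(10^(69.4/10) + 10^(67.5/10)) = 71.56 dB SPL.
Excess over the loudest (69.4 dB): 71.56 − 69.4 = 2.2 dB.

2.2 dB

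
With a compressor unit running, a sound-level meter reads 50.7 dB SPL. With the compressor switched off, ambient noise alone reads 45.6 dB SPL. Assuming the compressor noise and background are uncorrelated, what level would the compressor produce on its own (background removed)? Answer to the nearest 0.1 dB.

49.1 dB SPL

Background correction is a power subtraction:
L_src = 10·log₁₀(10^(50.7/10) − 10^(45.6/10)) = 10·log₁₀(81180) = 49.1 dB SPL.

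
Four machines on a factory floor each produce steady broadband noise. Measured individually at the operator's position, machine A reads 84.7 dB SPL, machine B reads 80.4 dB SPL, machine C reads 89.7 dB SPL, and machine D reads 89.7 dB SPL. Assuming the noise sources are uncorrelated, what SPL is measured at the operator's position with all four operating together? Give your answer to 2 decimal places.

93.56 dB SPL

Add the sources as powers (linear), then convert back to dB:
L_total = 10·log₁₀(10^(84.7/10) + 10^(80.4/10) + 10^(89.7/10) + 10^(89.7/10)) = 10·log₁₀(2271000000) = 93.56 dB SPL.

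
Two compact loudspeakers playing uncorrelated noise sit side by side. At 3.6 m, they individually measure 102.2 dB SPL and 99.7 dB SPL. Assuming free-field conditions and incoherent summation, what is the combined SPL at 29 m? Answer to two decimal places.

Combined at 3.6 m: 10·log₁₀(10^(102.2/10)+10^(99.7/10)) = 104.138 dB SPL.
Then apply −20·log₁₀(29/3.6) = -18.122 dB → 86.02 dB SPL.

86.02 dB SPL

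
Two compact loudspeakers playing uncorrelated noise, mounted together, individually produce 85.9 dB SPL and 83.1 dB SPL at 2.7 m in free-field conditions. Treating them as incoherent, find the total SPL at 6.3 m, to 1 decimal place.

Combined at 2.7 m: 10·log₁₀(10^(85.9/10)+10^(83.1/10)) = 87.73 dB SPL.
Then apply −20·log₁₀(6.3/2.7) = -7.36 dB → 80.4 dB SPL.

80.4 dB SPL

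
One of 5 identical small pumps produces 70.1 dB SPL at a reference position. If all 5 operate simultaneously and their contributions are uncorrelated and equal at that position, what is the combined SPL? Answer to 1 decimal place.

77.1 dB SPL

5 equal incoherent sources raise the level by 10·log₁₀(5) = 6.99 dB.
L_total = 70.1 + 6.99 = 77.1 dB SPL.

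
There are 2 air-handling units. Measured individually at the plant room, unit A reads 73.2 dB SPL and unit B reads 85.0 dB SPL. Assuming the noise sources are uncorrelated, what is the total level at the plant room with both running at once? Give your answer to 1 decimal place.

Incoherent sources sum as intensities:
L_total = 10·log₁₀(10^(73.2/10) + 10^(85.0/10)) = 10·log₁₀(337100000) = 85.3 dB SPL.

85.3 dB SPL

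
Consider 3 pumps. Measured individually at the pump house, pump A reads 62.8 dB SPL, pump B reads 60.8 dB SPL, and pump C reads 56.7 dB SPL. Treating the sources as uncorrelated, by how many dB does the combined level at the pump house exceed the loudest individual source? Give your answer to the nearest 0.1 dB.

Uncorrelated sources add in intensity (power), not in dB.
L_total = 10·log₁₀(10^(62.8/10) + 10^(60.8/10) + 10^(56.7/10)) = 65.53 dB SPL.
Excess over the loudest (62.8 dB): 65.53 − 62.8 = 2.7 dB.

2.7 dB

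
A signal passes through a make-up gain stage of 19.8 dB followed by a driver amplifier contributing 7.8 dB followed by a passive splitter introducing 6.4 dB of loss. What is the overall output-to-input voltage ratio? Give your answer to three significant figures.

Net gain = 19.8 + 7.8 + (−6.4) = 21.2 dB.
Voltage ratio = 10^(21.2/20) = 11.5.

11.5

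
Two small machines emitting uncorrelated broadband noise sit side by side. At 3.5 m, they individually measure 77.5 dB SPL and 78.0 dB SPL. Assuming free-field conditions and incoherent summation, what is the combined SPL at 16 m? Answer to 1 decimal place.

67.6 dB SPL

Combined at 3.5 m: 10·log₁₀(10^(77.5/10)+10^(78.0/10)) = 80.77 dB SPL.
Then apply −20·log₁₀(16/3.5) = -13.20 dB → 67.6 dB SPL.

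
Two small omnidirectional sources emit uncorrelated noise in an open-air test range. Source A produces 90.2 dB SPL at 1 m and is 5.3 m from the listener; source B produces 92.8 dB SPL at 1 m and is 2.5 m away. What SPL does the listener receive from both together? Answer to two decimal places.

At the listener: L_A = 90.2 − 20·log₁₀(5.3) = 75.714 dB; L_B = 92.8 − 20·log₁₀(2.5) = 84.841 dB.
Combined: 10·log₁₀(10^(75.714/10)+10^(84.841/10)) = 85.34 dB SPL.

85.34 dB SPL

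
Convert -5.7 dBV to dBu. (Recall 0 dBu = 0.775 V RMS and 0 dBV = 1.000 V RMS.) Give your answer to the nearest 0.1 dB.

-3.5 dBu

The offset between the scales is 20·log₁₀(0.775/1.000) = −2.214 dB.
So dBu = -5.7 + 2.214 = -3.5 dBu.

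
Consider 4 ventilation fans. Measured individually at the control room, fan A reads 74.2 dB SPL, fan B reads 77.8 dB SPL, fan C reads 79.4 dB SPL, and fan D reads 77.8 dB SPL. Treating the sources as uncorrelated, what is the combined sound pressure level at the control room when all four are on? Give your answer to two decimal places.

83.69 dB SPL

Incoherent sources sum as intensities:
L_total = 10·log₁₀(10^(74.2/10) + 10^(77.8/10) + 10^(79.4/10) + 10^(77.8/10)) = 10·log₁₀(233900000) = 83.69 dB SPL.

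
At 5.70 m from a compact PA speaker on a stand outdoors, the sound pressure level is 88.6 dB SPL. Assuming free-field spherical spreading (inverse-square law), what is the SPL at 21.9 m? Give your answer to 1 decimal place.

For a point source in a free field, ΔL = −20·log₁₀(d₂/d₁).
ΔL = −20·log₁₀(21.9/5.70) = -11.69 dB, so L₂ = 88.6 + (-11.69) = 76.9 dB SPL.

76.9 dB SPL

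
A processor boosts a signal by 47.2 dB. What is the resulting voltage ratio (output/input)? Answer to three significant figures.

229

Voltage ratio = 10^(dB/20).
10^(47.2/20) = 10^(2.360) = 229.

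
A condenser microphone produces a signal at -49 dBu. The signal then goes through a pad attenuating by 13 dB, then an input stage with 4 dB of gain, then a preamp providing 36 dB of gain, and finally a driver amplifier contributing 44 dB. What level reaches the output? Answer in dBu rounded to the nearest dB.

Gain stages sum in dB:
-49 − 13 + 4 + 36 + 44 = +22 dBu.

+22 dBu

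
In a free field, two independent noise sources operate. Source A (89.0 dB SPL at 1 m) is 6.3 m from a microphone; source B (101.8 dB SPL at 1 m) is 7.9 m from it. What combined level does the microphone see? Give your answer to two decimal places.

At the listener: L_A = 89.0 − 20·log₁₀(6.3) = 73.013 dB; L_B = 101.8 − 20·log₁₀(7.9) = 83.847 dB.
Combined: 10·log₁₀(10^(73.013/10)+10^(83.847/10)) = 84.19 dB SPL.

84.19 dB SPL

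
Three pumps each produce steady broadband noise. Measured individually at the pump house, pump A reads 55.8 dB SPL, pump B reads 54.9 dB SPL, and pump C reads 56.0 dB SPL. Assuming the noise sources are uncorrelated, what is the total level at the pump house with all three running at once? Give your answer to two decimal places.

60.36 dB SPL

Add the sources as powers (linear), then convert back to dB:
L_total = 10·log₁₀(10^(55.8/10) + 10^(54.9/10) + 10^(56.0/10)) = 10·log₁₀(1087000) = 60.36 dB SPL.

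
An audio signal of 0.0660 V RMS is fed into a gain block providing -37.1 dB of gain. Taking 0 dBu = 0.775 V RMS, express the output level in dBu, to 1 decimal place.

-58.5 dBu

Input level: 20·log₁₀(0.0660/0.775) = -21.40 dBu.
Output: -21.40 − 37.1 = -58.5 dBu.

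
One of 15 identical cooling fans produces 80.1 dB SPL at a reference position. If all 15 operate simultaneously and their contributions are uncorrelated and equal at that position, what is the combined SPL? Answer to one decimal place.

15 equal incoherent sources raise the level by 10·log₁₀(15) = 11.76 dB.
L_total = 80.1 + 11.76 = 91.9 dB SPL.

91.9 dB SPL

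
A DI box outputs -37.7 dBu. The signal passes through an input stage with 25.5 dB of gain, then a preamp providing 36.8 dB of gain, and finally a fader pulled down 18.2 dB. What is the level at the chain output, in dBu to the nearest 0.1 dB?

In dB, series stages simply add:
-37.7 + 25.5 + 36.8 − 18.2 = +6.4 dBu.

+6.4 dBu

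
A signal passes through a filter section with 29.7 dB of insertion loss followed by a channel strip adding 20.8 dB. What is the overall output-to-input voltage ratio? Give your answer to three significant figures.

0.359

Net gain = (−29.7) + 20.8 = -8.9 dB.
Voltage ratio = 10^(-8.9/20) = 0.359.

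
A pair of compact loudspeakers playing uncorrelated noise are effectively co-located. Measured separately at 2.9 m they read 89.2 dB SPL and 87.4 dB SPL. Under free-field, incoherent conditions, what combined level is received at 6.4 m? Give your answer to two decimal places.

Combined at 2.9 m: 10·log₁₀(10^(89.2/10)+10^(87.4/10)) = 91.403 dB SPL.
Then apply −20·log₁₀(6.4/2.9) = -6.876 dB → 84.53 dB SPL.

84.53 dB SPL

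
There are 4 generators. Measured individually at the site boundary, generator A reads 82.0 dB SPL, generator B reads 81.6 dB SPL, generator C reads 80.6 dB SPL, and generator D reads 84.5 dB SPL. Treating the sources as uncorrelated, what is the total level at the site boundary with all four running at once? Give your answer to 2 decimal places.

88.45 dB SPL

Incoherent sources sum as intensities:
L_total = 10·log₁₀(10^(82.0/10) + 10^(81.6/10) + 10^(80.6/10) + 10^(84.5/10)) = 10·log₁₀(699700000) = 88.45 dB SPL.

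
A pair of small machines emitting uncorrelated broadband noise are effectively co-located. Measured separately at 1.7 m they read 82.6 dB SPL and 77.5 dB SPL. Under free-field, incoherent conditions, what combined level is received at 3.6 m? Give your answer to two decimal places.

Combined at 1.7 m: 10·log₁₀(10^(82.6/10)+10^(77.5/10)) = 83.769 dB SPL.
Then apply −20·log₁₀(3.6/1.7) = -6.517 dB → 77.25 dB SPL.

77.25 dB SPL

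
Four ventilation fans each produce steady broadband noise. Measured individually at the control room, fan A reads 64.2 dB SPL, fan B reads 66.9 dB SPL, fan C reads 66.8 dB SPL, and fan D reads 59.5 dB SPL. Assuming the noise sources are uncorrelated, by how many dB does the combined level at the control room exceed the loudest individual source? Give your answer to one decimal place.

4.3 dB

Incoherent sources sum as intensities:
L_total = 10·log₁₀(10^(64.2/10) + 10^(66.9/10) + 10^(66.8/10) + 10^(59.5/10)) = 71.21 dB SPL.
Excess over the loudest (66.9 dB): 71.21 − 66.9 = 4.3 dB.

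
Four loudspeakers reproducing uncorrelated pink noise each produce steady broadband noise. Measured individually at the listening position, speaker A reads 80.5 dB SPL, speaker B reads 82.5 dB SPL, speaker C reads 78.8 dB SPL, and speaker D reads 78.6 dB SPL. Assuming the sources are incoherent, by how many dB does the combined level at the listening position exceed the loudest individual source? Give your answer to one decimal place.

3.9 dB

Uncorrelated sources add in intensity (power), not in dB.
L_total = 10·log₁₀(10^(80.5/10) + 10^(82.5/10) + 10^(78.8/10) + 10^(78.6/10)) = 86.42 dB SPL.
Excess over the loudest (82.5 dB): 86.42 − 82.5 = 3.9 dB.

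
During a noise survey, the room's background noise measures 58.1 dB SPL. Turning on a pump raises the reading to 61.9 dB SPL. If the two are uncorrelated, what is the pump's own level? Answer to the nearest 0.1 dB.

Background correction is a power subtraction:
L_src = 10·log₁₀(10^(61.9/10) − 10^(58.1/10)) = 10·log₁₀(903200) = 59.6 dB SPL.

59.6 dB SPL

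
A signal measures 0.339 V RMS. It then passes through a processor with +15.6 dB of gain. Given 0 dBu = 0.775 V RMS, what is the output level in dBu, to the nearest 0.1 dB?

+8.4 dBu

Input level: 20·log₁₀(0.339/0.775) = -7.18 dBu.
Output: -7.18 + 15.6 = +8.4 dBu.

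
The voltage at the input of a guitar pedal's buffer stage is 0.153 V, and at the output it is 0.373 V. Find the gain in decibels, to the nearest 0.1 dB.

7.7 dB

For a voltage ratio, dB = 20·log₁₀(V₂/V₁).
20·log₁₀(0.373/0.153) = 20·log₁₀(2.438) = 7.7 dB.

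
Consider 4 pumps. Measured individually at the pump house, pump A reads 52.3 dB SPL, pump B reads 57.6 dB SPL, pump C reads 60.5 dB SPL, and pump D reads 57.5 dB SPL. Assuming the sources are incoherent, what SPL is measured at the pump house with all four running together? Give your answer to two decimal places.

63.86 dB SPL

Add the sources as powers (linear), then convert back to dB:
L_total = 10·log₁₀(10^(52.3/10) + 10^(57.6/10) + 10^(60.5/10) + 10^(57.5/10)) = 10·log₁₀(2430000) = 63.86 dB SPL.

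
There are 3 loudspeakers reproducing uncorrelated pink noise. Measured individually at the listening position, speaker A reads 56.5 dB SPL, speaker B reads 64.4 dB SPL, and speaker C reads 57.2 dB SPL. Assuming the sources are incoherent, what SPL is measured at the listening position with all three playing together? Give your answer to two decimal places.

65.71 dB SPL

Uncorrelated sources add in intensity (power), not in dB.
L_total = 10·log₁₀(10^(56.5/10) + 10^(64.4/10) + 10^(57.2/10)) = 10·log₁₀(3726000) = 65.71 dB SPL.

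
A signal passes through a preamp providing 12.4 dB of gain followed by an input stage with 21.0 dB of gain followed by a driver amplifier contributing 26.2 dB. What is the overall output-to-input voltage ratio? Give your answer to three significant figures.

Net gain = 12.4 + 21.0 + 26.2 = 59.6 dB.
Voltage ratio = 10^(59.6/20) = 955.

955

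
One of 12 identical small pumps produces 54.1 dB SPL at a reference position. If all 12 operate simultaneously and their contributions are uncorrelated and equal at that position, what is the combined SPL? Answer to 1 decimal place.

64.9 dB SPL

12 equal incoherent sources raise the level by 10·log₁₀(12) = 10.79 dB.
L_total = 54.1 + 10.79 = 64.9 dB SPL.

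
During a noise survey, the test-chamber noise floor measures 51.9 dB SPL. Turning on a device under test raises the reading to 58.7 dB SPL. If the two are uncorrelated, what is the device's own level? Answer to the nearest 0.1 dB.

Remove the background by subtracting linear intensities:
L_src = 10·log₁₀(10^(58.7/10) − 10^(51.9/10)) = 10·log₁₀(586400) = 57.7 dB SPL.

57.7 dB SPL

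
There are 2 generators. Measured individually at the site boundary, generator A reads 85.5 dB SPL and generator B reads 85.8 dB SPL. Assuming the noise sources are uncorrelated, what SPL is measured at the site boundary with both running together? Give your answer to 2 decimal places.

88.66 dB SPL

Incoherent sources sum as intensities:
L_total = 10·log₁₀(10^(85.5/10) + 10^(85.8/10)) = 10·log₁₀(735000000) = 88.66 dB SPL.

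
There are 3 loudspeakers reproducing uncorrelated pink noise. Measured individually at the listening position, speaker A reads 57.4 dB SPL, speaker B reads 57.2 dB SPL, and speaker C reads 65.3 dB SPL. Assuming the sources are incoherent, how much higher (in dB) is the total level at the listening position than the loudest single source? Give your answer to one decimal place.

1.2 dB

Incoherent sources sum as intensities:
L_total = 10·log₁₀(10^(57.4/10) + 10^(57.2/10) + 10^(65.3/10)) = 66.50 dB SPL.
Excess over the loudest (65.3 dB): 66.50 − 65.3 = 1.2 dB.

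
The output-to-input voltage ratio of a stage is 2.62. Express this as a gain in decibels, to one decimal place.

8.4 dB

Voltage is an amplitude quantity, so gain = 20·log₁₀(V_out/V_in).
20·log₁₀(2.62) = 8.4 dB.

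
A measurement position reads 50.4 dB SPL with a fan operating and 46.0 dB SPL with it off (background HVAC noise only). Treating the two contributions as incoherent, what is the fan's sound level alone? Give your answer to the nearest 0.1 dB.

48.4 dB SPL

Remove the background by subtracting linear intensities:
L_src = 10·log₁₀(10^(50.4/10) − 10^(46.0/10)) = 10·log₁₀(69840) = 48.4 dB SPL.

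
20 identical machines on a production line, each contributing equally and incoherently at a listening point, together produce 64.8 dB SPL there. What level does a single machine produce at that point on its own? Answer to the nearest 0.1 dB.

20 equal incoherent sources add 10·log₁₀(20) = 13.01 dB over one source.
L_one = 64.8 − 13.01 = 51.8 dB SPL.

51.8 dB SPL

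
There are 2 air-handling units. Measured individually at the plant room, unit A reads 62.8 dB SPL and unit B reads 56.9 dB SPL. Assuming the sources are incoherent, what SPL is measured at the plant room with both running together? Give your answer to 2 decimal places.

Add the sources as powers (linear), then convert back to dB:
L_total = 10·log₁₀(10^(62.8/10) + 10^(56.9/10)) = 10·log₁₀(2395000) = 63.79 dB SPL.

63.79 dB SPL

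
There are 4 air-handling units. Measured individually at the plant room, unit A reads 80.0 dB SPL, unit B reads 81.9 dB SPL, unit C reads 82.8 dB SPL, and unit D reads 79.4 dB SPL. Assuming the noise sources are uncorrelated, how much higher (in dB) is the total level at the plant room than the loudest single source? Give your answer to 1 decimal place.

4.5 dB

Add the sources as powers (linear), then convert back to dB:
L_total = 10·log₁₀(10^(80.0/10) + 10^(81.9/10) + 10^(82.8/10) + 10^(79.4/10)) = 87.26 dB SPL.
Excess over the loudest (82.8 dB): 87.26 − 82.8 = 4.5 dB.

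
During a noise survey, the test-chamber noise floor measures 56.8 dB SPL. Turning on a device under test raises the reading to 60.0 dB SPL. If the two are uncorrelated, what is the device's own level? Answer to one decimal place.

57.2 dB SPL

Background correction is a power subtraction:
L_src = 10·log₁₀(10^(60.0/10) − 10^(56.8/10)) = 10·log₁₀(521400) = 57.2 dB SPL.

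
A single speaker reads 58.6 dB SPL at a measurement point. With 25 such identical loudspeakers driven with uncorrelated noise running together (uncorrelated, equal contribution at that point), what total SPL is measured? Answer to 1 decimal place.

25 equal incoherent sources raise the level by 10·log₁₀(25) = 13.98 dB.
L_total = 58.6 + 13.98 = 72.6 dB SPL.

72.6 dB SPL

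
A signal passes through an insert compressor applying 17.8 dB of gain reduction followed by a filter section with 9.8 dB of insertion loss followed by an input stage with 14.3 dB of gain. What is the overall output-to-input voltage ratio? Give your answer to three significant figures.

0.216

Net gain = (−17.8) + (−9.8) + 14.3 = -13.3 dB.
Voltage ratio = 10^(-13.3/20) = 0.216.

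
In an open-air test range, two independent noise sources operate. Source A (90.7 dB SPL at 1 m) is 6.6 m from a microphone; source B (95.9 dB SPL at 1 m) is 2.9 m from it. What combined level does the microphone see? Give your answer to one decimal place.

At the listener: L_A = 90.7 − 20·log₁₀(6.6) = 74.31 dB; L_B = 95.9 − 20·log₁₀(2.9) = 86.65 dB.
Combined: 10·log₁₀(10^(74.31/10)+10^(86.65/10)) = 86.9 dB SPL.

86.9 dB SPL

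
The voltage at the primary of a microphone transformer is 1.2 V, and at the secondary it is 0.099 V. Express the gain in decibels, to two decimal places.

-21.67 dB

For a voltage ratio, dB = 20·log₁₀(V₂/V₁).
20·log₁₀(0.099/1.2) = 20·log₁₀(0.08250) = -21.67 dB.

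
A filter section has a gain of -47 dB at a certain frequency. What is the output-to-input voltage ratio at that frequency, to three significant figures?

0.00447

Voltage ratio = 10^(dB/20).
10^(-47/20) = 10^(-2.350) = 0.00447.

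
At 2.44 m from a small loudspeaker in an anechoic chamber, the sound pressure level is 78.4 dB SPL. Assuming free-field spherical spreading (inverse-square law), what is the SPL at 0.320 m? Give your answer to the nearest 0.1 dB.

96.0 dB SPL

For a point source in a free field, ΔL = −20·log₁₀(d₂/d₁).
ΔL = −20·log₁₀(0.320/2.44) = 17.64 dB, so L₂ = 78.4 + (17.64) = 96.0 dB SPL.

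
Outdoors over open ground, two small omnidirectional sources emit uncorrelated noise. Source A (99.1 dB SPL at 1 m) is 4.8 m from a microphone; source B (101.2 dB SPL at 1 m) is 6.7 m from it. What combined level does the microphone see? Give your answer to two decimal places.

88.11 dB SPL

At the listener: L_A = 99.1 − 20·log₁₀(4.8) = 85.475 dB; L_B = 101.2 − 20·log₁₀(6.7) = 84.679 dB.
Combined: 10·log₁₀(10^(85.475/10)+10^(84.679/10)) = 88.11 dB SPL.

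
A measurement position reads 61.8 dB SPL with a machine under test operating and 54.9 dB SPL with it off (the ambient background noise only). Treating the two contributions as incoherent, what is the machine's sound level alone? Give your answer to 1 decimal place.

60.8 dB SPL

Remove the background by subtracting linear intensities:
L_src = 10·log₁₀(10^(61.8/10) − 10^(54.9/10)) = 10·log₁₀(1205000) = 60.8 dB SPL.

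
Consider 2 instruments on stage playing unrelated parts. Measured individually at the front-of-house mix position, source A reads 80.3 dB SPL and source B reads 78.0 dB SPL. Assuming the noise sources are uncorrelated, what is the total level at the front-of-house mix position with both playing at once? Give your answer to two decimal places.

82.31 dB SPL

Uncorrelated sources add in intensity (power), not in dB.
L_total = 10·log₁₀(10^(80.3/10) + 10^(78.0/10)) = 10·log₁₀(170200000) = 82.31 dB SPL.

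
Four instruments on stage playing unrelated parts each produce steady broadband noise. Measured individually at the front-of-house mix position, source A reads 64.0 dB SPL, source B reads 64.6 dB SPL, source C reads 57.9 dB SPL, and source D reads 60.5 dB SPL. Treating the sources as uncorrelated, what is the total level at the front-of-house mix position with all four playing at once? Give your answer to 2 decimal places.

68.53 dB SPL

Incoherent sources sum as intensities:
L_total = 10·log₁₀(10^(64.0/10) + 10^(64.6/10) + 10^(57.9/10) + 10^(60.5/10)) = 10·log₁₀(7135000) = 68.53 dB SPL.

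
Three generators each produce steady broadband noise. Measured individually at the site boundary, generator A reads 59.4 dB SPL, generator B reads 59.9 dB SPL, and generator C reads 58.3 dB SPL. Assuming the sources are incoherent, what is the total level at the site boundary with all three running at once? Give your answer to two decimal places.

Add the sources as powers (linear), then convert back to dB:
L_total = 10·log₁₀(10^(59.4/10) + 10^(59.9/10) + 10^(58.3/10)) = 10·log₁₀(2524000) = 64.02 dB SPL.

64.02 dB SPL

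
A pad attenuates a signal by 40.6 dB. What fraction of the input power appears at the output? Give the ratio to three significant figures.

0.0000871

Power ratio = 10^(dB/10).
10^(-40.6/10) = 10^(-4.060) = 0.0000871.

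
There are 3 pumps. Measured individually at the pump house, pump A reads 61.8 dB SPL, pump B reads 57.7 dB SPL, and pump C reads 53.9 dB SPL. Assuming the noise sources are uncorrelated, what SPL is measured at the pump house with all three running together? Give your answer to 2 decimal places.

Incoherent sources sum as intensities:
L_total = 10·log₁₀(10^(61.8/10) + 10^(57.7/10) + 10^(53.9/10)) = 10·log₁₀(2348000) = 63.71 dB SPL.

63.71 dB SPL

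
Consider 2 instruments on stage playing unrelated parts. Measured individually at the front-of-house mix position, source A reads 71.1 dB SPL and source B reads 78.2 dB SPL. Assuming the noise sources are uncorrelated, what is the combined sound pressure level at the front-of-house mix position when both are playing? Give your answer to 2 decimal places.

Add the sources as powers (linear), then convert back to dB:
L_total = 10·log₁₀(10^(71.1/10) + 10^(78.2/10)) = 10·log₁₀(78950000) = 78.97 dB SPL.

78.97 dB SPL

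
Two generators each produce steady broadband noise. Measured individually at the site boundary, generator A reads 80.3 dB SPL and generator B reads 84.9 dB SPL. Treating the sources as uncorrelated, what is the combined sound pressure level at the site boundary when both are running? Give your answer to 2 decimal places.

86.19 dB SPL

Uncorrelated sources add in intensity (power), not in dB.
L_total = 10·log₁₀(10^(80.3/10) + 10^(84.9/10)) = 10·log₁₀(416200000) = 86.19 dB SPL.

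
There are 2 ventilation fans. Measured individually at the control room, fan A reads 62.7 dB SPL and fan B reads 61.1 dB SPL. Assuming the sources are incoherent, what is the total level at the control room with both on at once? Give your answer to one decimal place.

65.0 dB SPL

Incoherent sources sum as intensities:
L_total = 10·log₁₀(10^(62.7/10) + 10^(61.1/10)) = 10·log₁₀(3150000) = 65.0 dB SPL.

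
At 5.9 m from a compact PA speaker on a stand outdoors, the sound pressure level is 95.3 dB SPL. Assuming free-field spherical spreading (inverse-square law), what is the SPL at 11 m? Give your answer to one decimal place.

Free-field point source: level drops by 20·log₁₀ of the distance ratio.
ΔL = −20·log₁₀(11/5.9) = -5.41 dB, so L₂ = 95.3 + (-5.41) = 89.9 dB SPL.

89.9 dB SPL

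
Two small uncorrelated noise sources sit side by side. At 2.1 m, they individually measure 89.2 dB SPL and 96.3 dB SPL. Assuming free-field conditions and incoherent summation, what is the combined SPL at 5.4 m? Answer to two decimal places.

88.87 dB SPL

Combined at 2.1 m: 10·log₁₀(10^(89.2/10)+10^(96.3/10)) = 97.074 dB SPL.
Then apply −20·log₁₀(5.4/2.1) = -8.203 dB → 88.87 dB SPL.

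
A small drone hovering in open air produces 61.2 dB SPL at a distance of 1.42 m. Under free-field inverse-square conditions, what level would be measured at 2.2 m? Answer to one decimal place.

Free-field point source: level drops by 20·log₁₀ of the distance ratio.
ΔL = −20·log₁₀(2.2/1.42) = -3.80 dB, so L₂ = 61.2 + (-3.80) = 57.4 dB SPL.

57.4 dB SPL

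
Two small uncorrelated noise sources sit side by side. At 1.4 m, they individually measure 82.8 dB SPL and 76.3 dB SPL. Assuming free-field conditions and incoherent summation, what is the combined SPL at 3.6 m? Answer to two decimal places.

75.47 dB SPL

Combined at 1.4 m: 10·log₁₀(10^(82.8/10)+10^(76.3/10)) = 83.677 dB SPL.
Then apply −20·log₁₀(3.6/1.4) = -8.203 dB → 75.47 dB SPL.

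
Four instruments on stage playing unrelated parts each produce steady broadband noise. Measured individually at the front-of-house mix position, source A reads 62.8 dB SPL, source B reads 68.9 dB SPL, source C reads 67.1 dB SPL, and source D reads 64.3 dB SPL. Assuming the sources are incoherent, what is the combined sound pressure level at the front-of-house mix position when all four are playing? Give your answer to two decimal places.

Incoherent sources sum as intensities:
L_total = 10·log₁₀(10^(62.8/10) + 10^(68.9/10) + 10^(67.1/10) + 10^(64.3/10)) = 10·log₁₀(17490000) = 72.43 dB SPL.

72.43 dB SPL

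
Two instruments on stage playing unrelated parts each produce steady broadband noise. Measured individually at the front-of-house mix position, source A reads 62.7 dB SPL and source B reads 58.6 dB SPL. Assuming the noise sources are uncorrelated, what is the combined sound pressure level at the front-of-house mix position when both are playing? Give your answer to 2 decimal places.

64.13 dB SPL

Add the sources as powers (linear), then convert back to dB:
L_total = 10·log₁₀(10^(62.7/10) + 10^(58.6/10)) = 10·log₁₀(2587000) = 64.13 dB SPL.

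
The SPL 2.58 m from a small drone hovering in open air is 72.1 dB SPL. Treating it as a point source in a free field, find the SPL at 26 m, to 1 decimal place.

52.0 dB SPL

For a point source in a free field, ΔL = −20·log₁₀(d₂/d₁).
ΔL = −20·log₁₀(26/2.58) = -20.07 dB, so L₂ = 72.1 + (-20.07) = 52.0 dB SPL.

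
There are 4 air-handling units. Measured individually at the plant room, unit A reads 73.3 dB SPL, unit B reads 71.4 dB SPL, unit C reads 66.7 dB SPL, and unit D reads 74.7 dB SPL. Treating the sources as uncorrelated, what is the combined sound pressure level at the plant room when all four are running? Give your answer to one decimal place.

Uncorrelated sources add in intensity (power), not in dB.
L_total = 10·log₁₀(10^(73.3/10) + 10^(71.4/10) + 10^(66.7/10) + 10^(74.7/10)) = 10·log₁₀(69370000) = 78.4 dB SPL.

78.4 dB SPL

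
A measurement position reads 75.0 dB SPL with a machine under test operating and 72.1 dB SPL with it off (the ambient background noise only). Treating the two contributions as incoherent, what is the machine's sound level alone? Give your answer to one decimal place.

71.9 dB SPL

Subtract intensities: L_src = 10·log₁₀(10^(L_total/10) − 10^(L_bg/10)).
L_src = 10·log₁₀(10^(75.0/10) − 10^(72.1/10)) = 10·log₁₀(15400000) = 71.9 dB SPL.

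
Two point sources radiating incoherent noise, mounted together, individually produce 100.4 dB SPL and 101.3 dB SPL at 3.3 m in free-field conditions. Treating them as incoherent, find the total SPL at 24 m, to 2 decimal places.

86.65 dB SPL

Combined at 3.3 m: 10·log₁₀(10^(100.4/10)+10^(101.3/10)) = 103.884 dB SPL.
Then apply −20·log₁₀(24/3.3) = -17.234 dB → 86.65 dB SPL.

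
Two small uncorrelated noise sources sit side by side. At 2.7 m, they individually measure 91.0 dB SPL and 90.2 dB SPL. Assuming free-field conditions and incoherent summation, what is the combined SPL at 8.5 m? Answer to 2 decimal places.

Combined at 2.7 m: 10·log₁₀(10^(91.0/10)+10^(90.2/10)) = 93.629 dB SPL.
Then apply −20·log₁₀(8.5/2.7) = -9.961 dB → 83.67 dB SPL.

83.67 dB SPL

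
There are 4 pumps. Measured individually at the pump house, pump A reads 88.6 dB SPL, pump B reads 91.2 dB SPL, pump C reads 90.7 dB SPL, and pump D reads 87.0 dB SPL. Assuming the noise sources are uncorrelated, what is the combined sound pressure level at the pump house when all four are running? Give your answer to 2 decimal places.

Incoherent sources sum as intensities:
L_total = 10·log₁₀(10^(88.6/10) + 10^(91.2/10) + 10^(90.7/10) + 10^(87.0/10)) = 10·log₁₀(3719000000) = 95.70 dB SPL.

95.70 dB SPL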